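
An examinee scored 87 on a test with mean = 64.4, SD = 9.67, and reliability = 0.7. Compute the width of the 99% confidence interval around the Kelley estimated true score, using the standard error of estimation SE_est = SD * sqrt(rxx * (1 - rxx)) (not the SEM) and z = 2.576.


True score estimate = 0.7*87 + 0.3*64.4 = 80.22
SE_est = SD * sqrt(rxx * (1 - rxx)) = 9.67 * sqrt(0.7 * 0.3) = 9.67 * sqrt(0.21) = 4.431351
CI = T_est +/- z * SE_est, so width = 2 * z * SE_est = 2 * 2.576 * 4.431351
Width = 22.8303

22.8303


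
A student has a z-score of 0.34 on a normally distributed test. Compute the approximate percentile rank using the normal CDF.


CDF(z) = 0.5 * (1 + erf(z/sqrt(2)))
erf(0.2404) = 0.2661
CDF = 0.6331
Percentile rank = 0.6331 * 100 = 63.31

63.31


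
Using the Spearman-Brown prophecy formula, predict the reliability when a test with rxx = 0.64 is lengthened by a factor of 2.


r_new = (n * rxx) / (1 + (n-1) * rxx)
r_new = (2 * 0.64) / (1 + 1 * 0.64)
r_new = 1.28 / 1.64
r_new = 0.7805

0.7805


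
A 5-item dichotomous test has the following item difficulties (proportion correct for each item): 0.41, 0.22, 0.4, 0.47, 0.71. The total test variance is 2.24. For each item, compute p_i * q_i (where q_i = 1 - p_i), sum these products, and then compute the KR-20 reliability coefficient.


For each item, compute p_i * q_i:
  Item 1: 0.41 * 0.59 = 0.2419
  Item 2: 0.22 * 0.78 = 0.1716
  Item 3: 0.4 * 0.6 = 0.24
  Item 4: 0.47 * 0.53 = 0.2491
  Item 5: 0.71 * 0.29 = 0.2059
Sum(p_i * q_i) = 0.2419 + 0.1716 + 0.24 + 0.2491 + 0.2059 = 1.1085
KR-20 = (k/(k-1)) * (1 - Sum(p_i*q_i) / Var_total)
= (5/4) * (1 - 1.1085/2.24)
= 1.25 * 0.5051
KR-20 = 0.6314

0.6314


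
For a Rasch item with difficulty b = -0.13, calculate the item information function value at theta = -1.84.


P = 1/(1+exp(-(-1.84--0.13))) = 0.1532
I = P*(1-P) = 0.1532 * 0.8468
I = 0.1297

0.1297


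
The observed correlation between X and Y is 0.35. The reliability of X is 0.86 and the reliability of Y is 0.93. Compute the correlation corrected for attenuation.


r_corrected = rxy / sqrt(rxx * ryy)
= 0.35 / sqrt(0.86 * 0.93)
= 0.35 / sqrt(0.7998)
= 0.35 / 0.894315
r_corrected = 0.3914

0.3914


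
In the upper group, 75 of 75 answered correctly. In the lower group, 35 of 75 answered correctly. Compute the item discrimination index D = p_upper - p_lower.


p_upper = 75/75 = 1.0
p_lower = 35/75 = 0.4667
D = 1.0 - 0.4667 = 0.5333

0.5333


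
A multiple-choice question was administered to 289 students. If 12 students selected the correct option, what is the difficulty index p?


Item difficulty p = number correct / total examinees
p = 12 / 289
p = 0.0415

0.0415


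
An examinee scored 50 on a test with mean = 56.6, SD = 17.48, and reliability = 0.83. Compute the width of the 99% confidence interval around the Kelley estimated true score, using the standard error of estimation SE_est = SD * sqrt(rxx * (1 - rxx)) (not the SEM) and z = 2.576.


True score estimate = 0.83*50 + 0.17*56.6 = 51.122
SE_est = SD * sqrt(rxx * (1 - rxx)) = 17.48 * sqrt(0.83 * 0.17) = 17.48 * sqrt(0.1411) = 6.566061
CI = T_est +/- z * SE_est, so width = 2 * z * SE_est = 2 * 2.576 * 6.566061
Width = 33.8283

33.8283


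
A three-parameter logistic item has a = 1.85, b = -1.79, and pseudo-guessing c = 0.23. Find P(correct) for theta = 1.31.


logit = 1.85*(1.31 - -1.79) = 5.735
P* = 1/(1 + exp(-5.735)) = 0.9968
P = 0.23 + (1 - 0.23) * 0.9968
P = 0.9975

0.9975


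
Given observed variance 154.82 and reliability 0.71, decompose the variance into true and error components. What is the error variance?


var_true = rxx * var_obs = 0.71 * 154.82 = 109.9222
var_error = var_obs - var_true
var_error = 154.82 - 109.9222
var_error = 44.8978

44.8978


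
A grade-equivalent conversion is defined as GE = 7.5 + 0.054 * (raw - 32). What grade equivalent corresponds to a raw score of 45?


raw - median = 45 - 32 = 13
slope * diff = 0.054 * 13 = 0.702
GE = 7.5 + 0.702
GE = 8.202

8.202


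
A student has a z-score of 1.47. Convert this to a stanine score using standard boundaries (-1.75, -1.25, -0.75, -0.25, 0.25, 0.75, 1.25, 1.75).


Stanine boundaries: [-1.75, -1.25, -0.75, -0.25, 0.25, 0.75, 1.25, 1.75]
z = 1.47
Check each boundary:
  z >= -1.75 -> could be stanine 2
  z >= -1.25 -> could be stanine 3
  z >= -0.75 -> could be stanine 4
  z >= -0.25 -> could be stanine 5
  z >= 0.25 -> could be stanine 6
  z >= 0.75 -> could be stanine 7
  z >= 1.25 -> could be stanine 8
  z < 1.75
Highest qualifying boundary gives stanine = 8

8


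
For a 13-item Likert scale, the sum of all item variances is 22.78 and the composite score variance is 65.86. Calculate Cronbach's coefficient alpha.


alpha = (k/(k-1)) * (1 - sum(si^2)/s_total^2)
= (13/12) * (1 - 22.78/65.86)
alpha = 0.7086

0.7086


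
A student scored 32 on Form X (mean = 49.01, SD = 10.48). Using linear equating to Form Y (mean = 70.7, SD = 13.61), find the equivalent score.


slope = SD_Y / SD_X = 13.61 / 10.48 ~ 1.2987
intercept = mean_Y - slope * mean_X = 70.7 - (13.61 / 10.48) * 49.01 ~ 7.0525
Y = slope * X + intercept. To avoid rounding drift from the rounded slope/intercept, evaluate the equivalent form Y = mean_Y + SD_Y * (X - mean_X) / SD_X at full precision:
Y = 70.7 + 13.61 * (32 - 49.01) / 10.48
Y = 70.7 - 13.61 * 17.01 / 10.48
Y = 70.7 - 231.5061 / 10.48
Y = 70.7 - 22.0903
Y = 48.6097

48.6097


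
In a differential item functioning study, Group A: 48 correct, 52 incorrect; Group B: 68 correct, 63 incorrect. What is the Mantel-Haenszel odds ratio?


Odds_A = 48/52 = 0.9231
Odds_B = 68/63 = 1.0794
OR = Odds_A / Odds_B = 0.9231 / 1.0794
Exactly, OR = (48 * 63) / (52 * 68) = 3024 / 3536
OR = 0.8552

0.8552


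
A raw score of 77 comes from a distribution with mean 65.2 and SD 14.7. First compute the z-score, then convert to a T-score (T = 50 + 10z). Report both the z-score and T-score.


z = (X - mean) / SD = (77 - 65.2) / 14.7
z = 11.8 / 14.7
z = 0.8027
T-score = T = 50 + 10z
Carry z at full precision (z = 11.8 / 14.7) into the conversion:
T-score = 50 + 10 * (11.8 / 14.7) = 50 + 118 / 14.7
T-score = 50 + 8.0272
T-score = 58.0272

58.0272


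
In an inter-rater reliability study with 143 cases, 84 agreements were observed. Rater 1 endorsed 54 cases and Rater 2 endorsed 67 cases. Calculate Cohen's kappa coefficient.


P_o = 84/143 = 0.587413
P_e = (54*67 + 89*76) / 20449 = 0.507702
kappa = (P_o - P_e) / (1 - P_e)
kappa = (0.587413 - 0.507702) / (1 - 0.507702)
kappa = 0.1619

0.1619


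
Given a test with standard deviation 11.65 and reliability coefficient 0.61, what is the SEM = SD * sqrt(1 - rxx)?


SEM = SD * sqrt(1 - rxx)
SEM = 11.65 * sqrt(1 - 0.61)
SEM = 11.65 * sqrt(0.39) = 11.65 * 0.6245
SEM = 7.2754

7.2754


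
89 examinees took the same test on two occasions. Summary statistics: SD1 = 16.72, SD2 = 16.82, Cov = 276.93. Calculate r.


r = cov(X,Y) / (SD_X * SD_Y)
r = 276.93 / (16.72 * 16.82)
r = 276.93 / 281.2304
r = 0.9847

0.9847


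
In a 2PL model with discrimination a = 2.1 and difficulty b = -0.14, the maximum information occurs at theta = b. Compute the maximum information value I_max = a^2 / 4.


For 2PL, max info at theta = b = -0.14
I_max = a^2 / 4 = 2.1^2 / 4
= 4.41 / 4
I_max = 1.1025

1.1025


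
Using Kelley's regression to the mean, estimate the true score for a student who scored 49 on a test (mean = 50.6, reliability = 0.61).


T_est = rxx * X + (1 - rxx) * mean
T_est = 0.61 * 49 + 0.39 * 50.6
T_est = 29.89 + 19.734
T_est = 49.624

49.624


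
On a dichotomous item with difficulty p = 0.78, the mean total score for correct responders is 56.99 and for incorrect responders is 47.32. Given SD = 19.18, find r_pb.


q = 1 - p = 0.22
rpb = ((M1 - M0) / SD) * sqrt(p * q)
rpb = ((56.99 - 47.32) / 19.18) * sqrt(0.78 * 0.22)
rpb = 0.2089

0.2089


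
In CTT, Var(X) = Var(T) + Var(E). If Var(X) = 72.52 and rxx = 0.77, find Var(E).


var_true = rxx * var_obs = 0.77 * 72.52 = 55.8404
var_error = var_obs - var_true
var_error = 72.52 - 55.8404
var_error = 16.6796

16.6796


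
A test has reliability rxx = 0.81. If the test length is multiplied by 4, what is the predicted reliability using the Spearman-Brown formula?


r_new = (n * rxx) / (1 + (n-1) * rxx)
r_new = (4 * 0.81) / (1 + 3 * 0.81)
r_new = 3.24 / 3.43
r_new = 0.9446

0.9446


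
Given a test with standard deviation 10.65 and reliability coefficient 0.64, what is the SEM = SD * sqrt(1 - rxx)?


SEM = SD * sqrt(1 - rxx)
SEM = 10.65 * sqrt(1 - 0.64)
SEM = 10.65 * sqrt(0.36) = 10.65 * 0.6
SEM = 6.39

6.39


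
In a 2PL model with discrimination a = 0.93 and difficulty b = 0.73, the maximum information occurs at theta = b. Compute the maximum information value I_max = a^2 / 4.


For 2PL, max info at theta = b = 0.73
I_max = a^2 / 4 = 0.93^2 / 4
= 0.8649 / 4
I_max = 0.2162

0.2162


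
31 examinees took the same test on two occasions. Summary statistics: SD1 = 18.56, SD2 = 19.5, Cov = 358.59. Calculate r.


r = cov(X,Y) / (SD_X * SD_Y)
r = 358.59 / (18.56 * 19.5)
r = 358.59 / 361.92
r = 0.9908

0.9908


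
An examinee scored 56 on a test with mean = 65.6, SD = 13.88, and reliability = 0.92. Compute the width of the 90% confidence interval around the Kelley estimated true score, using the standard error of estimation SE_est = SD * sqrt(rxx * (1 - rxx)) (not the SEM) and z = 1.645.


True score estimate = 0.92*56 + 0.08*65.6 = 56.768
SE_est = SD * sqrt(rxx * (1 - rxx)) = 13.88 * sqrt(0.92 * 0.08) = 13.88 * sqrt(0.0736) = 3.76555
CI = T_est +/- z * SE_est, so width = 2 * z * SE_est = 2 * 1.645 * 3.76555
Width = 12.3887

12.3887


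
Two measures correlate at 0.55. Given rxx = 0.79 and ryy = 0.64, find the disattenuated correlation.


r_corrected = rxy / sqrt(rxx * ryy)
= 0.55 / sqrt(0.79 * 0.64)
= 0.55 / sqrt(0.5056)
= 0.55 / 0.711056
r_corrected = 0.7735

0.7735


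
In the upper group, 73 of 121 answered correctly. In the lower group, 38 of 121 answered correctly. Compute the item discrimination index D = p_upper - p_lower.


p_upper = 73/121 = 0.6033
p_lower = 38/121 = 0.314
D = 0.6033 - 0.314 = 0.2893

0.2893


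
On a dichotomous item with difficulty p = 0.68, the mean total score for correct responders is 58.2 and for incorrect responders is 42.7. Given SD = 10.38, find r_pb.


q = 1 - p = 0.32
rpb = ((M1 - M0) / SD) * sqrt(p * q)
rpb = ((58.2 - 42.7) / 10.38) * sqrt(0.68 * 0.32)
rpb = 0.6966

0.6966


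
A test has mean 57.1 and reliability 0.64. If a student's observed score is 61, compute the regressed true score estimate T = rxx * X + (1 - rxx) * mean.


T_est = rxx * X + (1 - rxx) * mean
T_est = 0.64 * 61 + 0.36 * 57.1
T_est = 39.04 + 20.556
T_est = 59.596

59.596


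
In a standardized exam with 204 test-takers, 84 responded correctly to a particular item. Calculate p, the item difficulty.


Item difficulty p = number correct / total examinees
p = 84 / 204
p = 0.4118

0.4118


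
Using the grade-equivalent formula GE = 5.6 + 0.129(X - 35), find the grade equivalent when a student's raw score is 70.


raw - median = 70 - 35 = 35
slope * diff = 0.129 * 35 = 4.515
GE = 5.6 + 4.515
GE = 10.115

10.115


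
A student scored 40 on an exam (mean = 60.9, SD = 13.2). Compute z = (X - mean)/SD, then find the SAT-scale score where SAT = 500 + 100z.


z = (X - mean) / SD = (40 - 60.9) / 13.2
z = -20.9 / 13.2
z = -1.5833
SAT-scale = SAT = 500 + 100z
Carry z at full precision (z = -20.9 / 13.2) into the conversion:
SAT-scale = 500 + 100 * (-20.9 / 13.2) = 500 + -2090 / 13.2
SAT-scale = 500 + -158.3333
SAT-scale = 341.6667

341.6667


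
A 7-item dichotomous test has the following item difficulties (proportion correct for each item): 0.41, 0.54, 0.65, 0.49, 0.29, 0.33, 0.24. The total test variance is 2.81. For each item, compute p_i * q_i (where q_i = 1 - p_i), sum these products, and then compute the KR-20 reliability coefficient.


For each item, compute p_i * q_i:
  Item 1: 0.41 * 0.59 = 0.2419
  Item 2: 0.54 * 0.46 = 0.2484
  Item 3: 0.65 * 0.35 = 0.2275
  Item 4: 0.49 * 0.51 = 0.2499
  Item 5: 0.29 * 0.71 = 0.2059
  Item 6: 0.33 * 0.67 = 0.2211
  Item 7: 0.24 * 0.76 = 0.1824
Sum(p_i * q_i) = 0.2419 + 0.2484 + 0.2275 + 0.2499 + 0.2059 + 0.2211 + 0.1824 = 1.5771
KR-20 = (k/(k-1)) * (1 - Sum(p_i*q_i) / Var_total)
= (7/6) * (1 - 1.5771/2.81)
= 1.1667 * 0.4388
KR-20 = 0.5119

0.5119


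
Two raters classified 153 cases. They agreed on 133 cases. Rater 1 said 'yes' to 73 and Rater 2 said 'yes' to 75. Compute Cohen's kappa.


P_o = 133/153 = 0.869281
P_e = (73*75 + 80*78) / 23409 = 0.500449
kappa = (P_o - P_e) / (1 - P_e)
kappa = (0.869281 - 0.500449) / (1 - 0.500449)
kappa = 0.7383

0.7383


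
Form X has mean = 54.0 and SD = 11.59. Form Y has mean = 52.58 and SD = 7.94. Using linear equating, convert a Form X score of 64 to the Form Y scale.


slope = SD_Y / SD_X = 7.94 / 11.59 ~ 0.6851
intercept = mean_Y - slope * mean_X = 52.58 - (7.94 / 11.59) * 54.0 ~ 15.586
Y = slope * X + intercept. To avoid rounding drift from the rounded slope/intercept, evaluate the equivalent form Y = mean_Y + SD_Y * (X - mean_X) / SD_X at full precision:
Y = 52.58 + 7.94 * (64 - 54.0) / 11.59
Y = 52.58 + 7.94 * 10.0 / 11.59
Y = 52.58 + 79.4 / 11.59
Y = 52.58 + 6.8507
Y = 59.4307

59.4307


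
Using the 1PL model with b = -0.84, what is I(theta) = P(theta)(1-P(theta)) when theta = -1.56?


P = 1/(1+exp(-(-1.56--0.84))) = 0.3274
I = P*(1-P) = 0.3274 * 0.6726
I = 0.2202

0.2202


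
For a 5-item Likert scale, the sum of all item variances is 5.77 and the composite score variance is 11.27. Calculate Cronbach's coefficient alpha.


alpha = (k/(k-1)) * (1 - sum(si^2)/s_total^2)
= (5/4) * (1 - 5.77/11.27)
alpha = 0.61

0.61


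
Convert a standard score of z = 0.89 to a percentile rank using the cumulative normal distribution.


CDF(z) = 0.5 * (1 + erf(z/sqrt(2)))
erf(0.6293) = 0.6265
CDF = 0.8133
Percentile rank = 0.8133 * 100 = 81.33

81.33


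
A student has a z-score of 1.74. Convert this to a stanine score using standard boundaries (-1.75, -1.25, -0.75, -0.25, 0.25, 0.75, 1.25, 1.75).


Stanine boundaries: [-1.75, -1.25, -0.75, -0.25, 0.25, 0.75, 1.25, 1.75]
z = 1.74
Check each boundary:
  z >= -1.75 -> could be stanine 2
  z >= -1.25 -> could be stanine 3
  z >= -0.75 -> could be stanine 4
  z >= -0.25 -> could be stanine 5
  z >= 0.25 -> could be stanine 6
  z >= 0.75 -> could be stanine 7
  z >= 1.25 -> could be stanine 8
  z < 1.75
Highest qualifying boundary gives stanine = 8

8


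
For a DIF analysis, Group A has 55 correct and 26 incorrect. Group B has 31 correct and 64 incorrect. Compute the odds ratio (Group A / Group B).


Odds_A = 55/26 = 2.1154
Odds_B = 31/64 = 0.4844
OR = Odds_A / Odds_B = 2.1154 / 0.4844
Exactly, OR = (55 * 64) / (26 * 31) = 3520 / 806
OR = 4.3672

4.3672


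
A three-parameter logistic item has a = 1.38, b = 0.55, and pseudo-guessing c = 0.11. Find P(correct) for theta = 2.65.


logit = 1.38*(2.65 - 0.55) = 2.898
P* = 1/(1 + exp(-2.898)) = 0.9477
P = 0.11 + (1 - 0.11) * 0.9477
P = 0.9535

0.9535


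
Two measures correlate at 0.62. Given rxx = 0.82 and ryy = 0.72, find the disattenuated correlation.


r_corrected = rxy / sqrt(rxx * ryy)
= 0.62 / sqrt(0.82 * 0.72)
= 0.62 / sqrt(0.5904)
= 0.62 / 0.768375
r_corrected = 0.8069

0.8069


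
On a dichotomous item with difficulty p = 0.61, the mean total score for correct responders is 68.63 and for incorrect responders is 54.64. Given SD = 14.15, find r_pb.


q = 1 - p = 0.39
rpb = ((M1 - M0) / SD) * sqrt(p * q)
rpb = ((68.63 - 54.64) / 14.15) * sqrt(0.61 * 0.39)
rpb = 0.4822

0.4822


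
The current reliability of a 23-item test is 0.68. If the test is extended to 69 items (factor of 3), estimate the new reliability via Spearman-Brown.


r_new = (n * rxx) / (1 + (n-1) * rxx)
r_new = (3 * 0.68) / (1 + 2 * 0.68)
r_new = 2.04 / 2.36
r_new = 0.8644

0.8644


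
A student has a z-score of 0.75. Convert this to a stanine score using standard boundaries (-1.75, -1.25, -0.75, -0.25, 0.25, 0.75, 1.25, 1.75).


Stanine boundaries: [-1.75, -1.25, -0.75, -0.25, 0.25, 0.75, 1.25, 1.75]
z = 0.75
Check each boundary:
  z >= -1.75 -> could be stanine 2
  z >= -1.25 -> could be stanine 3
  z >= -0.75 -> could be stanine 4
  z >= -0.25 -> could be stanine 5
  z >= 0.25 -> could be stanine 6
  z >= 0.75 -> could be stanine 7
  z < 1.25
  z < 1.75
Highest qualifying boundary gives stanine = 7

7


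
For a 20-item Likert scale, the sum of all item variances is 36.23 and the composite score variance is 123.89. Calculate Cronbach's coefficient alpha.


alpha = (k/(k-1)) * (1 - sum(si^2)/s_total^2)
= (20/19) * (1 - 36.23/123.89)
alpha = 0.7448

0.7448


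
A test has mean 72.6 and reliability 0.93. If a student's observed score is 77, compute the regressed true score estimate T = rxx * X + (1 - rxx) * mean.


T_est = rxx * X + (1 - rxx) * mean
T_est = 0.93 * 77 + 0.07 * 72.6
T_est = 71.61 + 5.082
T_est = 76.692

76.692


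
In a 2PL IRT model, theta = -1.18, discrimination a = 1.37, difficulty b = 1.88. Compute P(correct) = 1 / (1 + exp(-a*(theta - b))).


a*(theta - b) = 1.37 * (-1.18 - 1.88) = -4.1922
exp(--4.1922) = 66.1682
P = 1 / (1 + 66.1682)
P = 0.0149

0.0149


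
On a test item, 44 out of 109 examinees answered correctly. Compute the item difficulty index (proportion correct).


Item difficulty p = number correct / total examinees
p = 44 / 109
p = 0.4037

0.4037


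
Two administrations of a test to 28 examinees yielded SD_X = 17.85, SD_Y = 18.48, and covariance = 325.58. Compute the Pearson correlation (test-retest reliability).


r = cov(X,Y) / (SD_X * SD_Y)
r = 325.58 / (17.85 * 18.48)
r = 325.58 / 329.868
r = 0.987

0.987


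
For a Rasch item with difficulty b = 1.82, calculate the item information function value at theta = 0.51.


P = 1/(1+exp(-(0.51-1.82))) = 0.2125
I = P*(1-P) = 0.2125 * 0.7875
I = 0.1673

0.1673


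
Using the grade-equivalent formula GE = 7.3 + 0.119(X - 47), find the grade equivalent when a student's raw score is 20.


raw - median = 20 - 47 = -27
slope * diff = 0.119 * -27 = -3.213
GE = 7.3 + -3.213
GE = 4.087

4.087


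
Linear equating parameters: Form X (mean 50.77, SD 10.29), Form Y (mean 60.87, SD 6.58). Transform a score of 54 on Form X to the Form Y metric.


slope = SD_Y / SD_X = 6.58 / 10.29 ~ 0.6395
intercept = mean_Y - slope * mean_X = 60.87 - (6.58 / 10.29) * 50.77 ~ 28.4048
Y = slope * X + intercept. To avoid rounding drift from the rounded slope/intercept, evaluate the equivalent form Y = mean_Y + SD_Y * (X - mean_X) / SD_X at full precision:
Y = 60.87 + 6.58 * (54 - 50.77) / 10.29
Y = 60.87 + 6.58 * 3.23 / 10.29
Y = 60.87 + 21.2534 / 10.29
Y = 60.87 + 2.0654
Y = 62.9354

62.9354


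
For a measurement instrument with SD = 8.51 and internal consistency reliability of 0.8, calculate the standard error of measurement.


SEM = SD * sqrt(1 - rxx)
SEM = 8.51 * sqrt(1 - 0.8)
SEM = 8.51 * sqrt(0.2) = 8.51 * 0.447214
SEM = 3.8058

3.8058


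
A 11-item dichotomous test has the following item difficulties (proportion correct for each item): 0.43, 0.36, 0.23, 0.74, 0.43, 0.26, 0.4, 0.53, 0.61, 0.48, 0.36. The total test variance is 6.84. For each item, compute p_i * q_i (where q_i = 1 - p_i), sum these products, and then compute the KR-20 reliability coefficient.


For each item, compute p_i * q_i:
  Item 1: 0.43 * 0.57 = 0.2451
  Item 2: 0.36 * 0.64 = 0.2304
  Item 3: 0.23 * 0.77 = 0.1771
  Item 4: 0.74 * 0.26 = 0.1924
  Item 5: 0.43 * 0.57 = 0.2451
  Item 6: 0.26 * 0.74 = 0.1924
  Item 7: 0.4 * 0.6 = 0.24
  Item 8: 0.53 * 0.47 = 0.2491
  Item 9: 0.61 * 0.39 = 0.2379
  Item 10: 0.48 * 0.52 = 0.2496
  Item 11: 0.36 * 0.64 = 0.2304
Sum(p_i * q_i) = 0.2451 + 0.2304 + 0.1771 + 0.1924 + 0.2451 + 0.1924 + 0.24 + 0.2491 + 0.2379 + 0.2496 + 0.2304 = 2.4895
KR-20 = (k/(k-1)) * (1 - Sum(p_i*q_i) / Var_total)
= (11/10) * (1 - 2.4895/6.84)
= 1.1 * 0.636
KR-20 = 0.6996

0.6996


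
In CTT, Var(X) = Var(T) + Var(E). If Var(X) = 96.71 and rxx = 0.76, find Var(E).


var_true = rxx * var_obs = 0.76 * 96.71 = 73.4996
var_error = var_obs - var_true
var_error = 96.71 - 73.4996
var_error = 23.2104

23.2104


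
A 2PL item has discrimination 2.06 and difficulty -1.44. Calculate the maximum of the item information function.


For 2PL, max info at theta = b = -1.44
I_max = a^2 / 4 = 2.06^2 / 4
= 4.2436 / 4
I_max = 1.0609

1.0609


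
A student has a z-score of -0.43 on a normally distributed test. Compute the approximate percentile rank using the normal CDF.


CDF(z) = 0.5 * (1 + erf(z/sqrt(2)))
erf(-0.3041) = -0.3328
CDF = 0.3336
Percentile rank = 0.3336 * 100 = 33.36

33.36


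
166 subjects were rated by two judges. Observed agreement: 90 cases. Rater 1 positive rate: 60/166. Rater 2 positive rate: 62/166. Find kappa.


P_o = 90/166 = 0.542169
P_e = (60*62 + 106*104) / 27556 = 0.535056
kappa = (P_o - P_e) / (1 - P_e)
kappa = (0.542169 - 0.535056) / (1 - 0.535056)
kappa = 0.0153

0.0153


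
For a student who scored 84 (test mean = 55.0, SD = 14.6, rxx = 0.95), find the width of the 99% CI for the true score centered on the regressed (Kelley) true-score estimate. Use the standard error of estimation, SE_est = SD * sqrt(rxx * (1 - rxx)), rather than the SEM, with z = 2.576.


True score estimate = 0.95*84 + 0.05*55.0 = 82.55
SE_est = SD * sqrt(rxx * (1 - rxx)) = 14.6 * sqrt(0.95 * 0.05) = 14.6 * sqrt(0.0475) = 3.181996
CI = T_est +/- z * SE_est, so width = 2 * z * SE_est = 2 * 2.576 * 3.181996
Width = 16.3936

16.3936


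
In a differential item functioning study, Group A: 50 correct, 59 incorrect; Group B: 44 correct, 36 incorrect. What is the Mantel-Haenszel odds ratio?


Odds_A = 50/59 = 0.8475
Odds_B = 44/36 = 1.2222
OR = Odds_A / Odds_B = 0.8475 / 1.2222
Exactly, OR = (50 * 36) / (59 * 44) = 1800 / 2596
OR = 0.6934

0.6934


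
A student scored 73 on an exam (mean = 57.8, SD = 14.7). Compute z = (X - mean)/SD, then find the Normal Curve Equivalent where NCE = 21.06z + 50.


z = (X - mean) / SD = (73 - 57.8) / 14.7
z = 15.2 / 14.7
z = 1.034
NCE = NCE = 21.06z + 50
Carry z at full precision (z = 15.2 / 14.7) into the conversion:
NCE = 21.06 * (15.2 / 14.7) + 50 = 320.112 / 14.7 + 50
NCE = 21.7763 + 50
NCE = 71.7763

71.7763


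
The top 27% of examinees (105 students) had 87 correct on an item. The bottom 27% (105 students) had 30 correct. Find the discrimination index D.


p_upper = 87/105 = 0.8286
p_lower = 30/105 = 0.2857
D = 0.8286 - 0.2857 = 0.5429

0.5429


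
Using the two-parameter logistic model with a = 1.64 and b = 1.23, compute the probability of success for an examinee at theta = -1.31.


a*(theta - b) = 1.64 * (-1.31 - 1.23) = -4.1656
exp(--4.1656) = 64.4313
P = 1 / (1 + 64.4313)
P = 0.0153

0.0153


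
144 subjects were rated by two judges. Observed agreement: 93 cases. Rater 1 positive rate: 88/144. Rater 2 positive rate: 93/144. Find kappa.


P_o = 93/144 = 0.645833
P_e = (88*93 + 56*51) / 20736 = 0.532407
kappa = (P_o - P_e) / (1 - P_e)
kappa = (0.645833 - 0.532407) / (1 - 0.532407)
kappa = 0.2426

0.2426


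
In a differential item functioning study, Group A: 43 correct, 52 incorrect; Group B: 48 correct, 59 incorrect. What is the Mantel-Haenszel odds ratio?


Odds_A = 43/52 = 0.8269
Odds_B = 48/59 = 0.8136
OR = Odds_A / Odds_B = 0.8269 / 0.8136
Exactly, OR = (43 * 59) / (52 * 48) = 2537 / 2496
OR = 1.0164

1.0164


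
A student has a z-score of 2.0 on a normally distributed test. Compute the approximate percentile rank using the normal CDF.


CDF(z) = 0.5 * (1 + erf(z/sqrt(2)))
erf(1.4142) = 0.9545
CDF = 0.9772
Percentile rank = 0.9772 * 100 = 97.72

97.72


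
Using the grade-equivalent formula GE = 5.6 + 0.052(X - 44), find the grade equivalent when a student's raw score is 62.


raw - median = 62 - 44 = 18
slope * diff = 0.052 * 18 = 0.936
GE = 5.6 + 0.936
GE = 6.536

6.536


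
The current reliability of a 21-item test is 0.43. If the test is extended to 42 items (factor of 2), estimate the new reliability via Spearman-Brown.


r_new = (n * rxx) / (1 + (n-1) * rxx)
r_new = (2 * 0.43) / (1 + 1 * 0.43)
r_new = 0.86 / 1.43
r_new = 0.6014

0.6014


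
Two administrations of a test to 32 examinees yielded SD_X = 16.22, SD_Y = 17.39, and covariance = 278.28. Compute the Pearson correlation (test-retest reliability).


r = cov(X,Y) / (SD_X * SD_Y)
r = 278.28 / (16.22 * 17.39)
r = 278.28 / 282.0658
r = 0.9866

0.9866


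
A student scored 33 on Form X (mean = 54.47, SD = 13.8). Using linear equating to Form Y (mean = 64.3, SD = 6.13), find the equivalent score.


slope = SD_Y / SD_X = 6.13 / 13.8 ~ 0.4442
intercept = mean_Y - slope * mean_X = 64.3 - (6.13 / 13.8) * 54.47 ~ 40.1043
Y = slope * X + intercept. To avoid rounding drift from the rounded slope/intercept, evaluate the equivalent form Y = mean_Y + SD_Y * (X - mean_X) / SD_X at full precision:
Y = 64.3 + 6.13 * (33 - 54.47) / 13.8
Y = 64.3 - 6.13 * 21.47 / 13.8
Y = 64.3 - 131.6111 / 13.8
Y = 64.3 - 9.537
Y = 54.763

54.763


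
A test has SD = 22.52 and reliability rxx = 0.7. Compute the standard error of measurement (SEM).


SEM = SD * sqrt(1 - rxx)
SEM = 22.52 * sqrt(1 - 0.7)
SEM = 22.52 * sqrt(0.3) = 22.52 * 0.547723
SEM = 12.3347

12.3347


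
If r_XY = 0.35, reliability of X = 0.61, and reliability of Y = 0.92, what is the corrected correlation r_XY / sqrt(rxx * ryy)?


r_corrected = rxy / sqrt(rxx * ryy)
= 0.35 / sqrt(0.61 * 0.92)
= 0.35 / sqrt(0.5612)
= 0.35 / 0.749133
r_corrected = 0.4672

0.4672


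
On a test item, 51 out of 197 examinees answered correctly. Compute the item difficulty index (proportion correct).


Item difficulty p = number correct / total examinees
p = 51 / 197
p = 0.2589

0.2589


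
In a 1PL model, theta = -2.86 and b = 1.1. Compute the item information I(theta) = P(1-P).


P = 1/(1+exp(-(-2.86-1.1))) = 0.0187
I = P*(1-P) = 0.0187 * 0.9813
I = 0.0184

0.0184


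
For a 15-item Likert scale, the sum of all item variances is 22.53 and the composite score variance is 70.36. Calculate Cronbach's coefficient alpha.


alpha = (k/(k-1)) * (1 - sum(si^2)/s_total^2)
= (15/14) * (1 - 22.53/70.36)
alpha = 0.7283

0.7283


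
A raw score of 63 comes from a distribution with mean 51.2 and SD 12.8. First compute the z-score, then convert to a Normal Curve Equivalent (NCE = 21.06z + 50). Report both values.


z = (X - mean) / SD = (63 - 51.2) / 12.8
z = 11.8 / 12.8
z = 0.9219
NCE = NCE = 21.06z + 50
Carry z at full precision (z = 11.8 / 12.8) into the conversion:
NCE = 21.06 * (11.8 / 12.8) + 50 = 248.508 / 12.8 + 50
NCE = 19.4147 + 50
NCE = 69.4147

69.4147


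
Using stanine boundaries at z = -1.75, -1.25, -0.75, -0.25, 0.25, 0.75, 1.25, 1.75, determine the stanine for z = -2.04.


Stanine boundaries: [-1.75, -1.25, -0.75, -0.25, 0.25, 0.75, 1.25, 1.75]
z = -2.04
Check each boundary:
  z < -1.75
  z < -1.25
  z < -0.75
  z < -0.25
  z < 0.25
  z < 0.75
  z < 1.25
  z < 1.75
Highest qualifying boundary gives stanine = 1

1


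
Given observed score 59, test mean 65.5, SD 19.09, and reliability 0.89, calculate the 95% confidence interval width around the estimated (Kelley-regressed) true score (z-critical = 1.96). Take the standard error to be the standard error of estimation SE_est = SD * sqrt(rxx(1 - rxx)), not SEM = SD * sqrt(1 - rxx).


True score estimate = 0.89*59 + 0.11*65.5 = 59.715
SE_est = SD * sqrt(rxx * (1 - rxx)) = 19.09 * sqrt(0.89 * 0.11) = 19.09 * sqrt(0.0979) = 5.973065
CI = T_est +/- z * SE_est, so width = 2 * z * SE_est = 2 * 1.96 * 5.973065
Width = 23.4144

23.4144


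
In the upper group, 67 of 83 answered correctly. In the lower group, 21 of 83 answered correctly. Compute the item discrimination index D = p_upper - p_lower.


p_upper = 67/83 = 0.8072
p_lower = 21/83 = 0.253
D = 0.8072 - 0.253 = 0.5542

0.5542


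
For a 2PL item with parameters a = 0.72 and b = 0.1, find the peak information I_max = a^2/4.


For 2PL, max info at theta = b = 0.1
I_max = a^2 / 4 = 0.72^2 / 4
= 0.5184 / 4
I_max = 0.1296

0.1296


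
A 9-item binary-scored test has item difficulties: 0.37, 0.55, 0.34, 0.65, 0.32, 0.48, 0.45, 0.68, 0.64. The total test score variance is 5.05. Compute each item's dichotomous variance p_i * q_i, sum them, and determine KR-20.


For each item, compute p_i * q_i:
  Item 1: 0.37 * 0.63 = 0.2331
  Item 2: 0.55 * 0.45 = 0.2475
  Item 3: 0.34 * 0.66 = 0.2244
  Item 4: 0.65 * 0.35 = 0.2275
  Item 5: 0.32 * 0.68 = 0.2176
  Item 6: 0.48 * 0.52 = 0.2496
  Item 7: 0.45 * 0.55 = 0.2475
  Item 8: 0.68 * 0.32 = 0.2176
  Item 9: 0.64 * 0.36 = 0.2304
Sum(p_i * q_i) = 0.2331 + 0.2475 + 0.2244 + 0.2275 + 0.2176 + 0.2496 + 0.2475 + 0.2176 + 0.2304 = 2.0952
KR-20 = (k/(k-1)) * (1 - Sum(p_i*q_i) / Var_total)
= (9/8) * (1 - 2.0952/5.05)
= 1.125 * 0.5851
KR-20 = 0.6582

0.6582


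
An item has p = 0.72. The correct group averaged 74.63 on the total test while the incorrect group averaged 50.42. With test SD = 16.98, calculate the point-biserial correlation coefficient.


q = 1 - p = 0.28
rpb = ((M1 - M0) / SD) * sqrt(p * q)
rpb = ((74.63 - 50.42) / 16.98) * sqrt(0.72 * 0.28)
rpb = 0.6402

0.6402


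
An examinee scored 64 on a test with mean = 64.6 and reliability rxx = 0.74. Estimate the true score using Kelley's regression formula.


T_est = rxx * X + (1 - rxx) * mean
T_est = 0.74 * 64 + 0.26 * 64.6
T_est = 47.36 + 16.796
T_est = 64.156

64.156


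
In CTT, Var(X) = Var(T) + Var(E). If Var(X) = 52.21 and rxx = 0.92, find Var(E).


var_true = rxx * var_obs = 0.92 * 52.21 = 48.0332
var_error = var_obs - var_true
var_error = 52.21 - 48.0332
var_error = 4.1768

4.1768


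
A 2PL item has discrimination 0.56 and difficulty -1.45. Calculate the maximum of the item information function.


For 2PL, max info at theta = b = -1.45
I_max = a^2 / 4 = 0.56^2 / 4
= 0.3136 / 4
I_max = 0.0784

0.0784


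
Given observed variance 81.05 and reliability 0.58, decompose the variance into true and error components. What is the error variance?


var_true = rxx * var_obs = 0.58 * 81.05 = 47.009
var_error = var_obs - var_true
var_error = 81.05 - 47.009
var_error = 34.041

34.041


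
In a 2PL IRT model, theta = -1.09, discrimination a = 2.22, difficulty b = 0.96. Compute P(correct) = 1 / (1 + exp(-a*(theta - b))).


a*(theta - b) = 2.22 * (-1.09 - 0.96) = -4.551
exp(--4.551) = 94.7271
P = 1 / (1 + 94.7271)
P = 0.0104

0.0104


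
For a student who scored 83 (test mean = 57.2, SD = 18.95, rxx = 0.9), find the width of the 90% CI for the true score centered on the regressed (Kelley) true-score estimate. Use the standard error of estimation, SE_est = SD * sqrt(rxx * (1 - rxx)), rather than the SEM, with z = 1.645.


True score estimate = 0.9*83 + 0.1*57.2 = 80.42
SE_est = SD * sqrt(rxx * (1 - rxx)) = 18.95 * sqrt(0.9 * 0.1) = 18.95 * sqrt(0.09) = 5.685
CI = T_est +/- z * SE_est, so width = 2 * z * SE_est = 2 * 1.645 * 5.685
Width = 18.7036

18.7036


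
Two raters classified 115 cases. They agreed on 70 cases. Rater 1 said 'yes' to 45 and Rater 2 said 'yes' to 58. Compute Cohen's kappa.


P_o = 70/115 = 0.608696
P_e = (45*58 + 70*57) / 13225 = 0.499055
kappa = (P_o - P_e) / (1 - P_e)
kappa = (0.608696 - 0.499055) / (1 - 0.499055)
kappa = 0.2189

0.2189


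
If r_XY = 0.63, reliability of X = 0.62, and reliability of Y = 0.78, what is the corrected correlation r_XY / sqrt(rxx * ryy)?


r_corrected = rxy / sqrt(rxx * ryy)
= 0.63 / sqrt(0.62 * 0.78)
= 0.63 / sqrt(0.4836)
= 0.63 / 0.695414
r_corrected = 0.9059

0.9059


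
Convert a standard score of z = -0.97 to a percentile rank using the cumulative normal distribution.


CDF(z) = 0.5 * (1 + erf(z/sqrt(2)))
erf(-0.6859) = -0.668
CDF = 0.166
Percentile rank = 0.166 * 100 = 16.6

16.6


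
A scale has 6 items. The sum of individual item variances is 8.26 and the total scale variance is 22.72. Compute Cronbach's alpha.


alpha = (k/(k-1)) * (1 - sum(si^2)/s_total^2)
= (6/5) * (1 - 8.26/22.72)
alpha = 0.7637

0.7637


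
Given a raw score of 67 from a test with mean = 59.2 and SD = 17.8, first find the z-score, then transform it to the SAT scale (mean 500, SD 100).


z = (X - mean) / SD = (67 - 59.2) / 17.8
z = 7.8 / 17.8
z = 0.4382
SAT-scale = SAT = 500 + 100z
Carry z at full precision (z = 7.8 / 17.8) into the conversion:
SAT-scale = 500 + 100 * (7.8 / 17.8) = 500 + 780 / 17.8
SAT-scale = 500 + 43.8202
SAT-scale = 543.8202

543.8202


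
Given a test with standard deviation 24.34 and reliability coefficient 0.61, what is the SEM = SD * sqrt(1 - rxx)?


SEM = SD * sqrt(1 - rxx)
SEM = 24.34 * sqrt(1 - 0.61)
SEM = 24.34 * sqrt(0.39) = 24.34 * 0.6245
SEM = 15.2003

15.2003


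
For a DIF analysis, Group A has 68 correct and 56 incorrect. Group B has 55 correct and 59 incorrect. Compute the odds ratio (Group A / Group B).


Odds_A = 68/56 = 1.2143
Odds_B = 55/59 = 0.9322
OR = Odds_A / Odds_B = 1.2143 / 0.9322
Exactly, OR = (68 * 59) / (56 * 55) = 4012 / 3080
OR = 1.3026

1.3026


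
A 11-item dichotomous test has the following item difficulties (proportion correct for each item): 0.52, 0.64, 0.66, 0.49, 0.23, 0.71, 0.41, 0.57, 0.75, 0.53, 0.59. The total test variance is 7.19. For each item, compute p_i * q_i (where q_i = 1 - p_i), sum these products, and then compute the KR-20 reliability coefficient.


For each item, compute p_i * q_i:
  Item 1: 0.52 * 0.48 = 0.2496
  Item 2: 0.64 * 0.36 = 0.2304
  Item 3: 0.66 * 0.34 = 0.2244
  Item 4: 0.49 * 0.51 = 0.2499
  Item 5: 0.23 * 0.77 = 0.1771
  Item 6: 0.71 * 0.29 = 0.2059
  Item 7: 0.41 * 0.59 = 0.2419
  Item 8: 0.57 * 0.43 = 0.2451
  Item 9: 0.75 * 0.25 = 0.1875
  Item 10: 0.53 * 0.47 = 0.2491
  Item 11: 0.59 * 0.41 = 0.2419
Sum(p_i * q_i) = 0.2496 + 0.2304 + 0.2244 + 0.2499 + 0.1771 + 0.2059 + 0.2419 + 0.2451 + 0.1875 + 0.2491 + 0.2419 = 2.5028
KR-20 = (k/(k-1)) * (1 - Sum(p_i*q_i) / Var_total)
= (11/10) * (1 - 2.5028/7.19)
= 1.1 * 0.6519
KR-20 = 0.7171

0.7171


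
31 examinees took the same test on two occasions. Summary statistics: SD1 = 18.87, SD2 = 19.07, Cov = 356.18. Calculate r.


r = cov(X,Y) / (SD_X * SD_Y)
r = 356.18 / (18.87 * 19.07)
r = 356.18 / 359.8509
r = 0.9898

0.9898


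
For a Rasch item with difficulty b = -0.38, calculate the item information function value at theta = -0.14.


P = 1/(1+exp(-(-0.14--0.38))) = 0.5597
I = P*(1-P) = 0.5597 * 0.4403
I = 0.2464

0.2464


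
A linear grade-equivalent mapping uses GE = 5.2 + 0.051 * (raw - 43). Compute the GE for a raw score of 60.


raw - median = 60 - 43 = 17
slope * diff = 0.051 * 17 = 0.867
GE = 5.2 + 0.867
GE = 6.067

6.067


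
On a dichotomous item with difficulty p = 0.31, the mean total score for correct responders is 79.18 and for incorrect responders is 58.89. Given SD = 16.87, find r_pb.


q = 1 - p = 0.69
rpb = ((M1 - M0) / SD) * sqrt(p * q)
rpb = ((79.18 - 58.89) / 16.87) * sqrt(0.31 * 0.69)
rpb = 0.5563

0.5563


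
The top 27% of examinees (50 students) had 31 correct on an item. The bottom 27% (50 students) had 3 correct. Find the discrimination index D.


p_upper = 31/50 = 0.62
p_lower = 3/50 = 0.06
D = 0.62 - 0.06 = 0.56

0.56


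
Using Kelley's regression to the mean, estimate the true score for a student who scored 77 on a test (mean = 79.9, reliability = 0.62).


T_est = rxx * X + (1 - rxx) * mean
T_est = 0.62 * 77 + 0.38 * 79.9
T_est = 47.74 + 30.362
T_est = 78.102

78.102


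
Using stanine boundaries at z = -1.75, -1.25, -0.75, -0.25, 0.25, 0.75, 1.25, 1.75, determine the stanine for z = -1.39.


Stanine boundaries: [-1.75, -1.25, -0.75, -0.25, 0.25, 0.75, 1.25, 1.75]
z = -1.39
Check each boundary:
  z >= -1.75 -> could be stanine 2
  z < -1.25
  z < -0.75
  z < -0.25
  z < 0.25
  z < 0.75
  z < 1.25
  z < 1.75
Highest qualifying boundary gives stanine = 2

2


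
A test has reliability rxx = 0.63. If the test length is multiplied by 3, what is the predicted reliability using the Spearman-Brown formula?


r_new = (n * rxx) / (1 + (n-1) * rxx)
r_new = (3 * 0.63) / (1 + 2 * 0.63)
r_new = 1.89 / 2.26
r_new = 0.8363

0.8363


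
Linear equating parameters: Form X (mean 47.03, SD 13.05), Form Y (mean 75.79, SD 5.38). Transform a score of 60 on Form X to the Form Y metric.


slope = SD_Y / SD_X = 5.38 / 13.05 ~ 0.4123
intercept = mean_Y - slope * mean_X = 75.79 - (5.38 / 13.05) * 47.03 ~ 56.4014
Y = slope * X + intercept. To avoid rounding drift from the rounded slope/intercept, evaluate the equivalent form Y = mean_Y + SD_Y * (X - mean_X) / SD_X at full precision:
Y = 75.79 + 5.38 * (60 - 47.03) / 13.05
Y = 75.79 + 5.38 * 12.97 / 13.05
Y = 75.79 + 69.7786 / 13.05
Y = 75.79 + 5.347
Y = 81.137

81.137


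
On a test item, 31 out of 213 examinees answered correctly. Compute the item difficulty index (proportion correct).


Item difficulty p = number correct / total examinees
p = 31 / 213
p = 0.1455

0.1455


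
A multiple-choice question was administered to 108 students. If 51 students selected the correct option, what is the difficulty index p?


Item difficulty p = number correct / total examinees
p = 51 / 108
p = 0.4722

0.4722


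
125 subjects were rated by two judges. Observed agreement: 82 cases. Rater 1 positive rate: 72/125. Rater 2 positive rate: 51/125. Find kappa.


P_o = 82/125 = 0.656
P_e = (72*51 + 53*74) / 15625 = 0.486016
kappa = (P_o - P_e) / (1 - P_e)
kappa = (0.656 - 0.486016) / (1 - 0.486016)
kappa = 0.3307

0.3307


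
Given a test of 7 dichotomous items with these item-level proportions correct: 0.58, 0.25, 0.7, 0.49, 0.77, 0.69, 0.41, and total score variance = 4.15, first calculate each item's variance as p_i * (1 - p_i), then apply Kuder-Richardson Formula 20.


For each item, compute p_i * q_i:
  Item 1: 0.58 * 0.42 = 0.2436
  Item 2: 0.25 * 0.75 = 0.1875
  Item 3: 0.7 * 0.3 = 0.21
  Item 4: 0.49 * 0.51 = 0.2499
  Item 5: 0.77 * 0.23 = 0.1771
  Item 6: 0.69 * 0.31 = 0.2139
  Item 7: 0.41 * 0.59 = 0.2419
Sum(p_i * q_i) = 0.2436 + 0.1875 + 0.21 + 0.2499 + 0.1771 + 0.2139 + 0.2419 = 1.5239
KR-20 = (k/(k-1)) * (1 - Sum(p_i*q_i) / Var_total)
= (7/6) * (1 - 1.5239/4.15)
= 1.1667 * 0.6328
KR-20 = 0.7383

0.7383


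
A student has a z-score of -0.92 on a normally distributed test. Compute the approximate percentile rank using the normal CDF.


CDF(z) = 0.5 * (1 + erf(z/sqrt(2)))
erf(-0.6505) = -0.6424
CDF = 0.1788
Percentile rank = 0.1788 * 100 = 17.88

17.88


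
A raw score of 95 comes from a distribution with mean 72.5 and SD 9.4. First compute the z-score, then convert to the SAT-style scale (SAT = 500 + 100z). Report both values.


z = (X - mean) / SD = (95 - 72.5) / 9.4
z = 22.5 / 9.4
z = 2.3936
SAT-scale = SAT = 500 + 100z
Carry z at full precision (z = 22.5 / 9.4) into the conversion:
SAT-scale = 500 + 100 * (22.5 / 9.4) = 500 + 2250 / 9.4
SAT-scale = 500 + 239.3617
SAT-scale = 739.3617

739.3617


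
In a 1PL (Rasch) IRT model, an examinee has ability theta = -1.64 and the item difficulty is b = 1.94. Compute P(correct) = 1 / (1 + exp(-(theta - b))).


theta - b = -1.64 - 1.94 = -3.58
exp(-(theta - b)) = exp(3.58) = 35.8735
P = 1 / (1 + 35.8735)
P = 0.0271

0.0271


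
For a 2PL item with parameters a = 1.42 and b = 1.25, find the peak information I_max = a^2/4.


For 2PL, max info at theta = b = 1.25
I_max = a^2 / 4 = 1.42^2 / 4
= 2.0164 / 4
I_max = 0.5041

0.5041


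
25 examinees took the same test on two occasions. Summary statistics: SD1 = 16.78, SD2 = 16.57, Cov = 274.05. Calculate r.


r = cov(X,Y) / (SD_X * SD_Y)
r = 274.05 / (16.78 * 16.57)
r = 274.05 / 278.0446
r = 0.9856

0.9856


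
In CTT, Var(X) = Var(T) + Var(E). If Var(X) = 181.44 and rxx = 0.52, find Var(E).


var_true = rxx * var_obs = 0.52 * 181.44 = 94.3488
var_error = var_obs - var_true
var_error = 181.44 - 94.3488
var_error = 87.0912

87.0912


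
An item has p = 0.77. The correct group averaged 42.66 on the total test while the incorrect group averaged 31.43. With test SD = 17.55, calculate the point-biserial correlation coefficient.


q = 1 - p = 0.23
rpb = ((M1 - M0) / SD) * sqrt(p * q)
rpb = ((42.66 - 31.43) / 17.55) * sqrt(0.77 * 0.23)
rpb = 0.2693

0.2693
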